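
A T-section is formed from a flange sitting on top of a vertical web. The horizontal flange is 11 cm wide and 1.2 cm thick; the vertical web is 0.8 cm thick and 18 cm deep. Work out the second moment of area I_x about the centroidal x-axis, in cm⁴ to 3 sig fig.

I_x ≈ 1030 cm⁴

Split into non-overlapping primitives; take the origin at the lower-left of the bounding box.
Flange: 11 × 1.2, A = 13.2 cm², y = 18.6 cm, Ī = 1.584 cm⁴.
Web: 0.8 × 18, A = 14.4 cm², y = 9 cm, Ī = 388.8 cm⁴.
Centroid: ȳ = ΣA·y / ΣA = 13.591 cm.
Transfer each piece to the centroidal x-axis using Ī + A·d² with d = y − 13.591:
  flange: d = 5.0087 cm → contributes +332.73 cm⁴
  web: d = -4.5913 cm → contributes +692.35 cm⁴
Total I = 1025.1 cm⁴.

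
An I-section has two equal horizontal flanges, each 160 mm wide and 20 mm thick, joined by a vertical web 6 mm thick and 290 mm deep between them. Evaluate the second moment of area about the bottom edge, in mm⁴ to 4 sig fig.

I_base ≈ 3.878 × 10⁸ mm⁴

Decompose the section into non-overlapping parts with the origin at the bottom-left of its bounding rectangle.
Bottom flange: 160 × 20, A = 3 200 mm², y = 10 mm, Ī = 106 667 mm⁴.
Web: 6 × 290, A = 1 740 mm², y = 165 mm, Ī = 12 194 500 mm⁴.
Top flange: 160 × 20, A = 3 200 mm², y = 320 mm, Ī = 106 667 mm⁴.
Transfer each piece to the bottom edge using Ī + A·d² with d = y − 0:
  bottom flange: d = 10 mm → contributes +426 667 mm⁴
  web: d = 165 mm → contributes +59 566 000 mm⁴
  top flange: d = 320 mm → contributes +327 786 667 mm⁴
Total I = 387 779 333 mm⁴.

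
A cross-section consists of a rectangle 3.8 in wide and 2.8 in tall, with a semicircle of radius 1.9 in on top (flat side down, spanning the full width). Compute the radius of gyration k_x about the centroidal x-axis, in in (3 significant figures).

k_x ≈ 1.27 in

Treat the section as a set of non-overlapping primitives; coordinates are from the bounding-box lower-left.
Rectangular body: 3.8 × 2.8, A = 10.64 in², y = 1.4 in, Ī = 6.9515 in⁴.
Semicircular cap: semicircle r = 1.9, A = 5.6706 in², y = 3.6064 in, Ī = 1.4304 in⁴.
Centroid: ȳ = ΣA·y / ΣA = 2.1671 in.
Transfer each piece to the centroidal x-axis using Ī + A·d² with d = y − 2.1671:
  rectangular body: d = -0.76708 in → contributes +13.212 in⁴
  semicircular cap: d = 1.4393 in → contributes +13.178 in⁴
Total I = 26.39 in⁴.
Radius of gyration: k = √(I/A) = √(26.39 / 16.311) = 1.272 in.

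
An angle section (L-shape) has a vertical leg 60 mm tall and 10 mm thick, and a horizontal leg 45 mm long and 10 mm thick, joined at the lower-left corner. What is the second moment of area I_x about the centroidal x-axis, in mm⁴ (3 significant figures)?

Decompose the section into non-overlapping parts with the origin at the bottom-left of its bounding rectangle.
Vertical leg: 10 × 60, A = 600 mm², y = 30 mm, Ī = 180 000 mm⁴.
Horizontal leg (remainder): 35 × 10, A = 350 mm², y = 5 mm, Ī = 2916.7 mm⁴.
Centroid: ȳ = ΣA·y / ΣA = 20.789 mm.
Transfer each piece to the centroidal x-axis using Ī + A·d² with d = y − 20.789:
  vertical leg: d = 9.2105 mm → contributes +230 900 mm⁴
  horizontal leg (remainder): d = -15.789 mm → contributes +90 174 mm⁴
Total I = 321 075 mm⁴.

I_x ≈ 3.21 × 10⁵ mm⁴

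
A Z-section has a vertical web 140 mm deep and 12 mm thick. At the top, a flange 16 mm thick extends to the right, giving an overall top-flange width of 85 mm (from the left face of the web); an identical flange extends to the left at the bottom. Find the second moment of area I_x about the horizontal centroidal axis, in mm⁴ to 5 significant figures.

I_x ≈ 1.1773 × 10⁷ mm⁴

Decompose the section into non-overlapping parts with the origin at the bottom-left of its bounding rectangle.
Web: 12 × 140, A = 1 680 mm², y = 70 mm, Ī = 2 744 000 mm⁴.
Top flange (beyond web): 73 × 16, A = 1 168 mm², y = 132 mm, Ī = 24917.33 mm⁴.
Bottom flange (beyond web): 73 × 16, A = 1 168 mm², y = 8 mm, Ī = 24917.33 mm⁴.
Centroid: ȳ = ΣA·y / ΣA = 70 mm.
Transfer each piece to the horizontal centroidal axis using Ī + A·d² with d = y − 70:
  web: d = 0 mm → contributes +2 744 000 mm⁴
  top flange (beyond web): d = 62 mm → contributes +4 514 709 mm⁴
  bottom flange (beyond web): d = -62 mm → contributes +4 514 709 mm⁴
Total I = 11 773 419 mm⁴.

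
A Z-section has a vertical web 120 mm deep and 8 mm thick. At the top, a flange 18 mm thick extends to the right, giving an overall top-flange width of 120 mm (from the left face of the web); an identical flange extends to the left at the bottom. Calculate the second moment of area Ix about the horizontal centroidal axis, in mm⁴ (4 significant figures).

Ix ≈ 1.175 × 10⁷ mm⁴

Decompose the section into non-overlapping parts with the origin at the bottom-left of its bounding rectangle.
Web: 8 × 120, A = 960 mm², y = 60 mm, Ī = 1 152 000 mm⁴.
Top flange (beyond web): 112 × 18, A = 2 016 mm², y = 111 mm, Ī = 54 432 mm⁴.
Bottom flange (beyond web): 112 × 18, A = 2 016 mm², y = 9 mm, Ī = 54 432 mm⁴.
Centroid: ȳ = ΣA·y / ΣA = 60 mm.
Transfer each piece to the horizontal centroidal axis using Ī + A·d² with d = y − 60:
  web: d = 0 mm → contributes +1 152 000 mm⁴
  top flange (beyond web): d = 51 mm → contributes +5 298 048 mm⁴
  bottom flange (beyond web): d = -51 mm → contributes +5 298 048 mm⁴
Total I = 11 748 096 mm⁴.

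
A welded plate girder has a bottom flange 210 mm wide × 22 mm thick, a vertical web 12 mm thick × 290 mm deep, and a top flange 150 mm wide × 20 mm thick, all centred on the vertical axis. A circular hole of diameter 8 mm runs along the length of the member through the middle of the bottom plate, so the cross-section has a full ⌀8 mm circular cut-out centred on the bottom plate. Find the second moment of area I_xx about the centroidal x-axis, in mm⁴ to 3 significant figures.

Treat the section as a set of non-overlapping primitives; coordinates are from the bounding-box lower-left.
Bottom plate: 210 × 22, A = 4 620 mm², y = 11 mm, Ī = 186 340 mm⁴.
Web plate: 12 × 290, A = 3 480 mm², y = 167 mm, Ī = 24 389 000 mm⁴.
Top plate: 150 × 20, A = 3 000 mm², y = 322 mm, Ī = 100 000 mm⁴.
Hole (subtracted): ⌀8, A = 50.265 mm², y = 11 mm, Ī = 201.06 mm⁴.
Centroid: ȳ = ΣA·y / ΣA = 144.57 mm.
Transfer each piece to the centroidal x-axis using Ī + A·d² with d = y − 144.57:
  bottom plate: d = -133.57 mm → contributes +82 607 815 mm⁴
  web plate: d = 22.433 mm → contributes +26 140 272 mm⁴
  top plate: d = 177.43 mm → contributes +94 547 398 mm⁴
  hole: d = -133.57 mm → contributes −896 945 mm⁴
Total I = 202 398 540 mm⁴.

I_xx ≈ 2.02 × 10⁸ mm⁴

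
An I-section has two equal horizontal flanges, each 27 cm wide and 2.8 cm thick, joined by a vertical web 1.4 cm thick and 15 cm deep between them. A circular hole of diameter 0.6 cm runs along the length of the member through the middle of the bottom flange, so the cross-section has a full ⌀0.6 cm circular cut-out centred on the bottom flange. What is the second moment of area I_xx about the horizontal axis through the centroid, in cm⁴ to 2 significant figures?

Break the section into simple shapes (no overlaps), measuring from the bottom-left corner of the bounding box.
Bottom flange: 27 × 2.8, A = 75.6 cm², y = 1.4 cm, Ī = 49.39 cm⁴.
Web: 1.4 × 15, A = 21 cm², y = 10.3 cm, Ī = 393.8 cm⁴.
Top flange: 27 × 2.8, A = 75.6 cm², y = 19.2 cm, Ī = 49.39 cm⁴.
Hole (subtracted): ⌀0.6, A = 0.2827 cm², y = 1.4 cm, Ī = 0.006362 cm⁴.
Centroid: ȳ = ΣA·y / ΣA = 10.31 cm.
Transfer each piece to the horizontal axis through the centroid using Ī + A·d² with d = y − 10.31:
  bottom flange: d = -8.915 cm → contributes +6 057 cm⁴
  web: d = -0.01464 cm → contributes +393.8 cm⁴
  top flange: d = 8.885 cm → contributes +6 018 cm⁴
  hole: d = -8.915 cm → contributes −22.48 cm⁴
Total I = 12 447 cm⁴.

I_xx ≈ 1.2 × 10⁴ cm⁴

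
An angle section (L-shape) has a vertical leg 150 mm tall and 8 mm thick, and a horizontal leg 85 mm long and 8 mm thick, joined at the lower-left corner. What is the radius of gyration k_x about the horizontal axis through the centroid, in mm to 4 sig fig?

k_x ≈ 48.69 mm

Break the section into simple shapes (no overlaps), measuring from the bottom-left corner of the bounding box.
Vertical leg: 8 × 150, A = 1 200 mm², y = 75 mm, Ī = 2 250 000 mm⁴.
Horizontal leg (remainder): 77 × 8, A = 616 mm², y = 4 mm, Ī = 3285.33 mm⁴.
Centroid: ȳ = ΣA·y / ΣA = 50.9163 mm.
Transfer each piece to the horizontal axis through the centroid using Ī + A·d² with d = y − 50.9163:
  vertical leg: d = 24.0837 mm → contributes +2 946 030 mm⁴
  horizontal leg (remainder): d = -46.9163 mm → contributes +1 359 187 mm⁴
Total I = 4 305 217 mm⁴.
Radius of gyration: k = √(I/A) = √(4 305 217 / 1 816) = 48.69 mm.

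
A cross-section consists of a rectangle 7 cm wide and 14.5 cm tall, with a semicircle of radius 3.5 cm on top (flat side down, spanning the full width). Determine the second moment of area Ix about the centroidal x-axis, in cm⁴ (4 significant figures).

Treat the section as a set of non-overlapping primitives; coordinates are from the bounding-box lower-left.
Rectangular body: 7 × 14.5, A = 101.5 cm², y = 7.25 cm, Ī = 1778.36 cm⁴.
Semicircular cap: semicircle r = 3.5, A = 19.2423 cm², y = 15.9854 cm, Ī = 16.4704 cm⁴.
Centroid: ȳ = ΣA·y / ΣA = 8.64214 cm.
Transfer each piece to the centroidal x-axis using Ī + A·d² with d = y − 8.64214:
  rectangular body: d = -1.39214 cm → contributes +1975.08 cm⁴
  semicircular cap: d = 7.34331 cm → contributes +1054.09 cm⁴
Total I = 3029.17 cm⁴.

Ix ≈ 3029 cm⁴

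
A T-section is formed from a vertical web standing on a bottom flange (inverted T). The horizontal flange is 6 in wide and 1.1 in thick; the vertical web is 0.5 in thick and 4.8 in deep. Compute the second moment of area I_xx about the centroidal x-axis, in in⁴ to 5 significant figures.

Break the section into simple shapes (no overlaps), measuring from the bottom-left corner of the bounding box.
Flange: 6 × 1.1, A = 6.6 in², y = 0.55 in, Ī = 0.6655 in⁴.
Web: 0.5 × 4.8, A = 2.4 in², y = 3.5 in, Ī = 4.608 in⁴.
Centroid: ȳ = ΣA·y / ΣA = 1.336667 in.
Transfer each piece to the centroidal x-axis using Ī + A·d² with d = y − 1.336667:
  flange: d = -0.7866667 in → contributes +4.749873 in⁴
  web: d = 2.163333 in → contributes +15.84003 in⁴
Total I = 20.5899 in⁴.

I_xx ≈ 20.590 in⁴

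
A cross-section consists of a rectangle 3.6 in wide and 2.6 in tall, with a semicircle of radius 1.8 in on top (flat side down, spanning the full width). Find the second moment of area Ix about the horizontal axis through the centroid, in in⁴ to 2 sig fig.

Ix ≈ 20 in⁴

Break the section into simple shapes (no overlaps), measuring from the bottom-left corner of the bounding box.
Rectangular body: 3.6 × 2.6, A = 9.36 in², y = 1.3 in, Ī = 5.273 in⁴.
Semicircular cap: semicircle r = 1.8, A = 5.089 in², y = 3.364 in, Ī = 1.152 in⁴.
Centroid: ȳ = ΣA·y / ΣA = 2.027 in.
Transfer each piece to the horizontal axis through the centroid using Ī + A·d² with d = y − 2.027:
  rectangular body: d = -0.727 in → contributes +10.22 in⁴
  semicircular cap: d = 1.337 in → contributes +10.25 in⁴
Total I = 20.47 in⁴.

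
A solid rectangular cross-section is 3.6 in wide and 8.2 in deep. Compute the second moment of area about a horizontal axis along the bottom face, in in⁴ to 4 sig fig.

The section: 3.6 × 8.2, A = 29.52 in², y = 4.1 in, Ī = 165.41 in⁴.
Transfer it to a horizontal axis along the bottom face using Ī + A·d² with d = y − 0:
  the section: d = 4.1 in → contributes +661.642 in⁴
Total I = 661.642 in⁴.

I_base ≈ 661.6 in⁴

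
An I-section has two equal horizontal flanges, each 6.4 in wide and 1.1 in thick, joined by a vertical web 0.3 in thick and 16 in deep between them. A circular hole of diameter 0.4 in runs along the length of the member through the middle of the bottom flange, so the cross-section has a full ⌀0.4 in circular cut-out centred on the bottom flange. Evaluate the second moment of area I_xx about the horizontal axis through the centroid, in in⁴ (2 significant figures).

Break the section into simple shapes (no overlaps), measuring from the bottom-left corner of the bounding box.
Bottom flange: 6.4 × 1.1, A = 7.04 in², y = 0.55 in, Ī = 0.7099 in⁴.
Web: 0.3 × 16, A = 4.8 in², y = 9.1 in, Ī = 102.4 in⁴.
Top flange: 6.4 × 1.1, A = 7.04 in², y = 17.65 in, Ī = 0.7099 in⁴.
Hole (subtracted): ⌀0.4, A = 0.1257 in², y = 0.55 in, Ī = 0.001257 in⁴.
Centroid: ȳ = ΣA·y / ΣA = 9.157 in.
Transfer each piece to the horizontal axis through the centroid using Ī + A·d² with d = y − 9.157:
  bottom flange: d = -8.607 in → contributes +522.3 in⁴
  web: d = -0.05729 in → contributes +102.4 in⁴
  top flange: d = 8.493 in → contributes +508.5 in⁴
  hole: d = -8.607 in → contributes −9.311 in⁴
Total I = 1 124 in⁴.

I_xx ≈ 1100 in⁴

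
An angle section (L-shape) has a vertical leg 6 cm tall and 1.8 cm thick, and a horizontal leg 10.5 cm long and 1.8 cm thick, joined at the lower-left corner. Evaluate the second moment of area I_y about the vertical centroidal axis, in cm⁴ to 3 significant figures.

I_y ≈ 278 cm⁴

Break the section into simple shapes (no overlaps), measuring from the bottom-left corner of the bounding box.
Vertical leg: 1.8 × 6, A = 10.8 cm², x = 0.9 cm, Ī = 2.916 cm⁴.
Horizontal leg (remainder): 8.7 × 1.8, A = 15.66 cm², x = 6.15 cm, Ī = 98.775 cm⁴.
Centroid: x̄ = ΣA·x / ΣA = 4.0071 cm.
Transfer each piece to the vertical centroidal axis using Ī + A·d² with d = x − 4.0071:
  vertical leg: d = -3.1071 cm → contributes +107.18 cm⁴
  horizontal leg (remainder): d = 2.1429 cm → contributes +170.68 cm⁴
Total I = 277.87 cm⁴.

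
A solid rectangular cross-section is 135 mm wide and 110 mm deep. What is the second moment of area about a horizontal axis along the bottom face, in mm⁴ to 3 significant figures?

The section: 135 × 110, A = 14 850 mm², y = 55 mm, Ī = 14 973 750 mm⁴.
Transfer it to the base of the section using Ī + A·d² with d = y − 0:
  the section: d = 55 mm → contributes +59 895 000 mm⁴
Total I = 59 895 000 mm⁴.

I_base ≈ 5.99 × 10⁷ mm⁴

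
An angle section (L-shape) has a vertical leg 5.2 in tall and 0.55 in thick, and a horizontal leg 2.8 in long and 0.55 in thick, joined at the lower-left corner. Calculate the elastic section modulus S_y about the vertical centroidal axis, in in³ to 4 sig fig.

S_y ≈ 1.088 in³

Break the section into simple shapes (no overlaps), measuring from the bottom-left corner of the bounding box.
Vertical leg: 0.55 × 5.2, A = 2.86 in², x = 0.275 in, Ī = 0.0720958 in⁴.
Horizontal leg (remainder): 2.25 × 0.55, A = 1.2375 in², x = 1.675 in, Ī = 0.52207 in⁴.
Centroid: x̄ = ΣA·x / ΣA = 0.697819 in.
Transfer each piece to the vertical centroidal axis using Ī + A·d² with d = x − 0.697819:
  vertical leg: d = -0.422819 in → contributes +0.583394 in⁴
  horizontal leg (remainder): d = 0.977181 in → contributes +1.70374 in⁴
Total I = 2.28713 in⁴.
Extreme fibre distance c = 2.10218 in; S = I/c = 1.08798 in³.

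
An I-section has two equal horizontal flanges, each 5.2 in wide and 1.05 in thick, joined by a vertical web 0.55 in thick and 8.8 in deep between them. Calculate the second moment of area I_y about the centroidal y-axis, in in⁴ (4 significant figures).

I_y ≈ 24.73 in⁴

Decompose the section into non-overlapping parts with the origin at the bottom-left of its bounding rectangle.
Bottom flange: 5.2 × 1.05, A = 5.46 in², x = 2.6 in, Ī = 12.3032 in⁴.
Web: 0.55 × 8.8, A = 4.84 in², x = 2.6 in, Ī = 0.122008 in⁴.
Top flange: 5.2 × 1.05, A = 5.46 in², x = 2.6 in, Ī = 12.3032 in⁴.
By symmetry the centroid is at mid-width, x̄ = 2.6 in.
All pieces are centred on the centroidal y-axis, so I = ΣĪ = 24.7284 in⁴.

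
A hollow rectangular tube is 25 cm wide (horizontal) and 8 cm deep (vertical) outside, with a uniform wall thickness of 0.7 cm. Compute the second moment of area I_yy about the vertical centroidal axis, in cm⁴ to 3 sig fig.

I_yy ≈ 3190 cm⁴

Break the section into simple shapes (no overlaps), measuring from the bottom-left corner of the bounding box.
Outer rectangle: 25 × 8, A = 200 cm², x = 12.5 cm, Ī = 10 417 cm⁴.
Inner void (subtracted): 23.6 × 6.6, A = 155.76 cm², x = 12.5 cm, Ī = 7229.3 cm⁴.
By symmetry the centroid is at mid-width, x̄ = 12.5 cm.
All pieces are centred on the vertical centroidal axis, so I = ΣĪ (holes subtracted) = 3187.3 cm⁴.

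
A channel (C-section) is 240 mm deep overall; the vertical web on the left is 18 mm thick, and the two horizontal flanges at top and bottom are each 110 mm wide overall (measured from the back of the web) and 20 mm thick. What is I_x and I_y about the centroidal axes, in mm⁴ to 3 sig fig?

Break the section into simple shapes (no overlaps), measuring from the bottom-left corner of the bounding box.
Web: 18 × 240, A = 4 320 mm², y = 120 mm, Ī = 20 736 000 mm⁴.
Top flange (beyond web): 92 × 20, A = 1 840 mm², y = 230 mm, Ī = 61 333 mm⁴.
Bottom flange (beyond web): 92 × 20, A = 1 840 mm², y = 10 mm, Ī = 61 333 mm⁴.
By symmetry the centroid is at mid-height, ȳ = 120 mm.
Transfer each piece to the centroidal x-axis using Ī + A·d² with d = y − 120:
  web: d = 0 mm → contributes +20 736 000 mm⁴
  top flange (beyond web): d = 110 mm → contributes +22 325 333 mm⁴
  bottom flange (beyond web): d = -110 mm → contributes +22 325 333 mm⁴
Total I = 65 386 667 mm⁴.
For the y-axis: x̄ = 34.3 mm.
Repeating about the centroidal y-axis gives I_y = 8 723 547 mm⁴.

I_x ≈ 6.54 × 10⁷ mm⁴, I_y ≈ 8.72 × 10⁶ mm⁴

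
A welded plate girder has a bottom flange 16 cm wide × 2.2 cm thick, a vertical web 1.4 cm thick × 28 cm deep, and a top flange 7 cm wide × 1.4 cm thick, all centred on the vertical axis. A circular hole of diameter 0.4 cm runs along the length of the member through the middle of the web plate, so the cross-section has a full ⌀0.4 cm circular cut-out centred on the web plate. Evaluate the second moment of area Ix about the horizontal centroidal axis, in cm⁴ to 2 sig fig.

Treat the section as a set of non-overlapping primitives; coordinates are from the bounding-box lower-left.
Bottom plate: 16 × 2.2, A = 35.2 cm², y = 1.1 cm, Ī = 14.2 cm⁴.
Web plate: 1.4 × 28, A = 39.2 cm², y = 16.2 cm, Ī = 2 561 cm⁴.
Top plate: 7 × 1.4, A = 9.8 cm², y = 30.9 cm, Ī = 1.601 cm⁴.
Hole (subtracted): ⌀0.4, A = 0.1257 cm², y = 16.2 cm, Ī = 0.001257 cm⁴.
Centroid: ȳ = ΣA·y / ΣA = 11.59 cm.
Transfer each piece to the horizontal centroidal axis using Ī + A·d² with d = y − 11.59:
  bottom plate: d = -10.49 cm → contributes +3 889 cm⁴
  web plate: d = 4.609 cm → contributes +3 394 cm⁴
  top plate: d = 19.31 cm → contributes +3 655 cm⁴
  hole: d = 4.609 cm → contributes −2.67 cm⁴
Total I = 10 935 cm⁴.

Ix ≈ 1.1 × 10⁴ cm⁴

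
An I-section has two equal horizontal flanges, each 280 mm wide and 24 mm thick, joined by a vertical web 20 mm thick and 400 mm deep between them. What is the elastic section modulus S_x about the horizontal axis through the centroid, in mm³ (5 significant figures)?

Break the section into simple shapes (no overlaps), measuring from the bottom-left corner of the bounding box.
Bottom flange: 280 × 24, A = 6 720 mm², y = 12 mm, Ī = 322 560 mm⁴.
Web: 20 × 400, A = 8 000 mm², y = 224 mm, Ī = 106 666 667 mm⁴.
Top flange: 280 × 24, A = 6 720 mm², y = 436 mm, Ī = 322 560 mm⁴.
By symmetry the centroid is at mid-height, ȳ = 224 mm.
Transfer each piece to the horizontal axis through the centroid using Ī + A·d² with d = y − 224:
  bottom flange: d = -212 mm → contributes +302 346 240 mm⁴
  web: d = 0 mm → contributes +106 666 667 mm⁴
  top flange: d = 212 mm → contributes +302 346 240 mm⁴
Total I = 711 359 147 mm⁴.
Extreme fibre distance c = 224 mm; S = I/c = 3 175 710 mm³.

S_x ≈ 3.1757 × 10⁶ mm³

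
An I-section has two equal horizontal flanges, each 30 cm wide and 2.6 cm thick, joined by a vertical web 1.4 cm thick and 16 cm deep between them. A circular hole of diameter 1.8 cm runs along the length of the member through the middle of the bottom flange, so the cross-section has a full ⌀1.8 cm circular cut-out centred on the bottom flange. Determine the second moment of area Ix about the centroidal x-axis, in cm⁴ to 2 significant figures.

Ix ≈ 1.4 × 10⁴ cm⁴

Break the section into simple shapes (no overlaps), measuring from the bottom-left corner of the bounding box.
Bottom flange: 30 × 2.6, A = 78 cm², y = 1.3 cm, Ī = 43.94 cm⁴.
Web: 1.4 × 16, A = 22.4 cm², y = 10.6 cm, Ī = 477.9 cm⁴.
Top flange: 30 × 2.6, A = 78 cm², y = 19.9 cm, Ī = 43.94 cm⁴.
Hole (subtracted): ⌀1.8, A = 2.545 cm², y = 1.3 cm, Ī = 0.5153 cm⁴.
Centroid: ȳ = ΣA·y / ΣA = 10.73 cm.
Transfer each piece to the centroidal x-axis using Ī + A·d² with d = y − 10.73:
  bottom flange: d = -9.435 cm → contributes +6 987 cm⁴
  web: d = -0.1346 cm → contributes +478.3 cm⁴
  top flange: d = 9.165 cm → contributes +6 596 cm⁴
  hole: d = -9.435 cm → contributes −227 cm⁴
Total I = 13 834 cm⁴.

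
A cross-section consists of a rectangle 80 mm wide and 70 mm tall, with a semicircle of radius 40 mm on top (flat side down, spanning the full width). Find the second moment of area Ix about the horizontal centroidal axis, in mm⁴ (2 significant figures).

Ix ≈ 7.3 × 10⁶ mm⁴

Break the section into simple shapes (no overlaps), measuring from the bottom-left corner of the bounding box.
Rectangular body: 80 × 70, A = 5 600 mm², y = 35 mm, Ī = 2 286 667 mm⁴.
Semicircular cap: semicircle r = 40, A = 2 513 mm², y = 86.98 mm, Ī = 280 978 mm⁴.
Centroid: ȳ = ΣA·y / ΣA = 51.1 mm.
Transfer each piece to the horizontal centroidal axis using Ī + A·d² with d = y − 51.1:
  rectangular body: d = -16.1 mm → contributes +3 738 410 mm⁴
  semicircular cap: d = 35.88 mm → contributes +3 515 709 mm⁴
Total I = 7 254 119 mm⁴.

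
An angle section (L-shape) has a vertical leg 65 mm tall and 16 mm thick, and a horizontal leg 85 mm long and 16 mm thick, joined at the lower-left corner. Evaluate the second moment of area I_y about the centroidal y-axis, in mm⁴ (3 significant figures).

I_y ≈ 1.43 × 10⁶ mm⁴

Split into non-overlapping primitives; take the origin at the lower-left of the bounding box.
Vertical leg: 16 × 65, A = 1 040 mm², x = 8 mm, Ī = 22 187 mm⁴.
Horizontal leg (remainder): 69 × 16, A = 1 104 mm², x = 50.5 mm, Ī = 438 012 mm⁴.
Centroid: x̄ = ΣA·x / ΣA = 29.884 mm.
Transfer each piece to the centroidal y-axis using Ī + A·d² with d = x − 29.884:
  vertical leg: d = -21.884 mm → contributes +520 267 mm⁴
  horizontal leg (remainder): d = 20.616 mm → contributes +907 219 mm⁴
Total I = 1 427 486 mm⁴.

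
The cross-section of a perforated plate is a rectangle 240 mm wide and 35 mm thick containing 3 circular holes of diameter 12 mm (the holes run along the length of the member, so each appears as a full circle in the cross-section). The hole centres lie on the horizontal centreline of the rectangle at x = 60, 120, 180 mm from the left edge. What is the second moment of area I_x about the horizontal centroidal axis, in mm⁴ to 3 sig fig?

Treat the section as a set of non-overlapping primitives; coordinates are from the bounding-box lower-left.
Plate: 240 × 35, A = 8 400 mm², y = 17.5 mm, Ī = 857 500 mm⁴.
Hole 1 (subtracted): ⌀12, A = 113.1 mm², y = 17.5 mm, Ī = 1017.9 mm⁴.
Hole 2 (subtracted): ⌀12, A = 113.1 mm², y = 17.5 mm, Ī = 1017.9 mm⁴.
Hole 3 (subtracted): ⌀12, A = 113.1 mm², y = 17.5 mm, Ī = 1017.9 mm⁴.
By symmetry the centroid is at mid-height, ȳ = 17.5 mm.
All pieces are centred on the horizontal centroidal axis, so I = ΣĪ (holes subtracted) = 854 446 mm⁴.

I_x ≈ 8.54 × 10⁵ mm⁴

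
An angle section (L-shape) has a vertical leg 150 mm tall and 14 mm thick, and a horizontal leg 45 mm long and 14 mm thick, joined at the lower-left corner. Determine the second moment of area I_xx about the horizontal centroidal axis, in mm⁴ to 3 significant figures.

I_xx ≈ 5.61 × 10⁶ mm⁴

Treat the section as a set of non-overlapping primitives; coordinates are from the bounding-box lower-left.
Vertical leg: 14 × 150, A = 2 100 mm², y = 75 mm, Ī = 3 937 500 mm⁴.
Horizontal leg (remainder): 31 × 14, A = 434 mm², y = 7 mm, Ī = 7088.7 mm⁴.
Centroid: ȳ = ΣA·y / ΣA = 63.354 mm.
Transfer each piece to the horizontal centroidal axis using Ī + A·d² with d = y − 63.354:
  vertical leg: d = 11.646 mm → contributes +4 222 342 mm⁴
  horizontal leg (remainder): d = -56.354 mm → contributes +1 385 354 mm⁴
Total I = 5 607 696 mm⁴.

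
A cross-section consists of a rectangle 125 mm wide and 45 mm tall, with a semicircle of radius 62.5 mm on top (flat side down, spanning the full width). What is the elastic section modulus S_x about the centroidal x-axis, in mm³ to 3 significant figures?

S_x ≈ 1.63 × 10⁵ mm³

Break the section into simple shapes (no overlaps), measuring from the bottom-left corner of the bounding box.
Rectangular body: 125 × 45, A = 5 625 mm², y = 22.5 mm, Ī = 949 219 mm⁴.
Semicircular cap: semicircle r = 62.5, A = 6135.9 mm², y = 71.526 mm, Ī = 1 674 758 mm⁴.
Centroid: ȳ = ΣA·y / ΣA = 48.078 mm.
Transfer each piece to the centroidal x-axis using Ī + A·d² with d = y − 48.078:
  rectangular body: d = -25.578 mm → contributes +4 629 232 mm⁴
  semicircular cap: d = 23.448 mm → contributes +5 048 346 mm⁴
Total I = 9 677 577 mm⁴.
Extreme fibre distance c = 59.422 mm; S = I/c = 162 861 mm³.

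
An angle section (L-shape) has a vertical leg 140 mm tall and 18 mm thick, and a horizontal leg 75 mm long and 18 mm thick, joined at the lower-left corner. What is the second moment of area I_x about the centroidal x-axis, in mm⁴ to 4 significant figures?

I_x ≈ 6.857 × 10⁶ mm⁴

Decompose the section into non-overlapping parts with the origin at the bottom-left of its bounding rectangle.
Vertical leg: 18 × 140, A = 2 520 mm², y = 70 mm, Ī = 4 116 000 mm⁴.
Horizontal leg (remainder): 57 × 18, A = 1 026 mm², y = 9 mm, Ī = 27 702 mm⁴.
Centroid: ȳ = ΣA·y / ΣA = 52.3503 mm.
Transfer each piece to the centroidal x-axis using Ī + A·d² with d = y − 52.3503:
  vertical leg: d = 17.6497 mm → contributes +4 901 014 mm⁴
  horizontal leg (remainder): d = -43.3503 mm → contributes +1 955 807 mm⁴
Total I = 6 856 821 mm⁴.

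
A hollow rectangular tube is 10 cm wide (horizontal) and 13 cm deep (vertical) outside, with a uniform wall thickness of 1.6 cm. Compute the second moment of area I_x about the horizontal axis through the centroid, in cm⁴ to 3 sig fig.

I_x ≈ 1300 cm⁴

Decompose the section into non-overlapping parts with the origin at the bottom-left of its bounding rectangle.
Outer rectangle: 10 × 13, A = 130 cm², y = 6.5 cm, Ī = 1830.8 cm⁴.
Inner void (subtracted): 6.8 × 9.8, A = 66.64 cm², y = 6.5 cm, Ī = 533.34 cm⁴.
By symmetry the centroid is at mid-height, ȳ = 6.5 cm.
All pieces are centred on the horizontal axis through the centroid, so I = ΣĪ (holes subtracted) = 1297.5 cm⁴.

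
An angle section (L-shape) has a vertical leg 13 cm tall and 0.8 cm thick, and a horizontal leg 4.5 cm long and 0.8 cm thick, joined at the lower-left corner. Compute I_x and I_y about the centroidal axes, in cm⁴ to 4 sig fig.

I_x ≈ 232.4 cm⁴, I_y ≈ 15.60 cm⁴

Split into non-overlapping primitives; take the origin at the lower-left of the bounding box.
Vertical leg: 0.8 × 13, A = 10.4 cm², y = 6.5 cm, Ī = 146.467 cm⁴.
Horizontal leg (remainder): 3.7 × 0.8, A = 2.96 cm², y = 0.4 cm, Ī = 0.157867 cm⁴.
Centroid: ȳ = ΣA·y / ΣA = 5.1485 cm.
Transfer each piece to the centroidal x-axis using Ī + A·d² with d = y − 5.1485:
  vertical leg: d = 1.3515 cm → contributes +165.463 cm⁴
  horizontal leg (remainder): d = -4.7485 cm → contributes +66.9008 cm⁴
Total I = 232.364 cm⁴.
For the y-axis: x̄ = 0.898503 cm.
Repeating about the centroidal y-axis gives I_y = 15.5965 cm⁴.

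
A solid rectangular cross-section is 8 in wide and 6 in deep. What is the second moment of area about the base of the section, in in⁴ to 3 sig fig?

I_base ≈ 576 in⁴

The section: 8 × 6, A = 48 in², y = 3 in, Ī = 144 in⁴.
Transfer it to the bottom edge using Ī + A·d² with d = y − 0:
  the section: d = 3 in → contributes +576 in⁴
Total I = 576 in⁴.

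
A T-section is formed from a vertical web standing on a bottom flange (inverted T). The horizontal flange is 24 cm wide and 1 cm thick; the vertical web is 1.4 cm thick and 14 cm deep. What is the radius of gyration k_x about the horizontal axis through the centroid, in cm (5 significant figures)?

k_x ≈ 4.6160 cm

Split into non-overlapping primitives; take the origin at the lower-left of the bounding box.
Flange: 24 × 1, A = 24 cm², y = 0.5 cm, Ī = 2 cm⁴.
Web: 1.4 × 14, A = 19.6 cm², y = 8 cm, Ī = 320.1333 cm⁴.
Centroid: ȳ = ΣA·y / ΣA = 3.87156 cm.
Transfer each piece to the horizontal axis through the centroid using Ī + A·d² with d = y − 3.87156:
  flange: d = -3.37156 cm → contributes +274.8179 cm⁴
  web: d = 4.12844 cm → contributes +654.1961 cm⁴
Total I = 929.0141 cm⁴.
Radius of gyration: k = √(I/A) = √(929.0141 / 43.6) = 4.616022 cm.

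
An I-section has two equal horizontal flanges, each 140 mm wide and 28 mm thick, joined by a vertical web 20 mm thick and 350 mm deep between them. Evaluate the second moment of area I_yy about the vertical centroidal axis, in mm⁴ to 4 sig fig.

I_yy ≈ 1.304 × 10⁷ mm⁴

Break the section into simple shapes (no overlaps), measuring from the bottom-left corner of the bounding box.
Bottom flange: 140 × 28, A = 3 920 mm², x = 70 mm, Ī = 6 402 667 mm⁴.
Web: 20 × 350, A = 7 000 mm², x = 70 mm, Ī = 233 333 mm⁴.
Top flange: 140 × 28, A = 3 920 mm², x = 70 mm, Ī = 6 402 667 mm⁴.
By symmetry the centroid is at mid-width, x̄ = 70 mm.
All pieces are centred on the vertical centroidal axis, so I = ΣĪ = 13 038 667 mm⁴.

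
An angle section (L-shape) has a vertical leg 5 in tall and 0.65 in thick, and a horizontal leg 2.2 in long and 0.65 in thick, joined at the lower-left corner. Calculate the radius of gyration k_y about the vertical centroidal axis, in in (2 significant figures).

Split into non-overlapping primitives; take the origin at the lower-left of the bounding box.
Vertical leg: 0.65 × 5, A = 3.25 in², x = 0.325 in, Ī = 0.1144 in⁴.
Horizontal leg (remainder): 1.55 × 0.65, A = 1.008 in², x = 1.425 in, Ī = 0.2017 in⁴.
Centroid: x̄ = ΣA·x / ΣA = 0.5853 in.
Transfer each piece to the vertical centroidal axis using Ī + A·d² with d = x − 0.5853:
  vertical leg: d = -0.2603 in → contributes +0.3346 in⁴
  horizontal leg (remainder): d = 0.8397 in → contributes +0.9121 in⁴
Total I = 1.247 in⁴.
Radius of gyration: k = √(I/A) = √(1.247 / 4.258) = 0.5411 in.

k_y ≈ 0.54 in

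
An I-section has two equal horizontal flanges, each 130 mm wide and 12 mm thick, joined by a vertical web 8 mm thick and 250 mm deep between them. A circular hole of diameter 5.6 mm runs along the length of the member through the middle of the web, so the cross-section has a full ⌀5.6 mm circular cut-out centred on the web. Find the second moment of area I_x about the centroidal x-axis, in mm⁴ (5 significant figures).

Split into non-overlapping primitives; take the origin at the lower-left of the bounding box.
Bottom flange: 130 × 12, A = 1 560 mm², y = 6 mm, Ī = 18 720 mm⁴.
Web: 8 × 250, A = 2 000 mm², y = 137 mm, Ī = 10 416 667 mm⁴.
Top flange: 130 × 12, A = 1 560 mm², y = 268 mm, Ī = 18 720 mm⁴.
Hole (subtracted): ⌀5.6, A = 24.63009 mm², y = 137 mm, Ī = 48.27497 mm⁴.
By symmetry the centroid is at mid-height, ȳ = 137 mm.
Transfer each piece to the centroidal x-axis using Ī + A·d² with d = y − 137:
  bottom flange: d = -131 mm → contributes +26 789 880 mm⁴
  web: d = 0 mm → contributes +10 416 667 mm⁴
  top flange: d = 131 mm → contributes +26 789 880 mm⁴
  hole: d = 0 mm → contributes −48.27497 mm⁴
Total I = 63 996 378 mm⁴.

I_x ≈ 6.3996 × 10⁷ mm⁴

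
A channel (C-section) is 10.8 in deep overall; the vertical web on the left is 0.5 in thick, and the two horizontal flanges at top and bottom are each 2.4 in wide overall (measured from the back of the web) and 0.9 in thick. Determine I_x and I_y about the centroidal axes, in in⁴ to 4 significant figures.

Split into non-overlapping primitives; take the origin at the lower-left of the bounding box.
Web: 0.5 × 10.8, A = 5.4 in², y = 5.4 in, Ī = 52.488 in⁴.
Top flange (beyond web): 1.9 × 0.9, A = 1.71 in², y = 10.35 in, Ī = 0.115425 in⁴.
Bottom flange (beyond web): 1.9 × 0.9, A = 1.71 in², y = 0.45 in, Ī = 0.115425 in⁴.
By symmetry the centroid is at mid-height, ȳ = 5.4 in.
Transfer each piece to the centroidal x-axis using Ī + A·d² with d = y − 5.4:
  web: d = 0 in → contributes +52.488 in⁴
  top flange (beyond web): d = 4.95 in → contributes +42.0147 in⁴
  bottom flange (beyond web): d = -4.95 in → contributes +42.0147 in⁴
Total I = 136.517 in⁴.
For the y-axis: x̄ = 0.715306 in.
Repeating about the centroidal y-axis gives I_y = 4.15653 in⁴.

I_x ≈ 136.5 in⁴, I_y ≈ 4.157 in⁴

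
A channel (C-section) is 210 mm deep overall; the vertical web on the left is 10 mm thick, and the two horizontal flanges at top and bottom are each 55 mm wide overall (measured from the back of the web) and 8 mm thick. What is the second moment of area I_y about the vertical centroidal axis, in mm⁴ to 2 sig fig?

Split into non-overlapping primitives; take the origin at the lower-left of the bounding box.
Web: 10 × 210, A = 2 100 mm², x = 5 mm, Ī = 17 500 mm⁴.
Top flange (beyond web): 45 × 8, A = 360 mm², x = 32.5 mm, Ī = 60 750 mm⁴.
Bottom flange (beyond web): 45 × 8, A = 360 mm², x = 32.5 mm, Ī = 60 750 mm⁴.
Centroid: x̄ = ΣA·x / ΣA = 12.02 mm.
Transfer each piece to the vertical centroidal axis using Ī + A·d² with d = x − 12.02:
  web: d = -7.021 mm → contributes +121 026 mm⁴
  top flange (beyond web): d = 20.48 mm → contributes +211 726 mm⁴
  bottom flange (beyond web): d = 20.48 mm → contributes +211 726 mm⁴
Total I = 544 479 mm⁴.

I_y ≈ 5.4 × 10⁵ mm⁴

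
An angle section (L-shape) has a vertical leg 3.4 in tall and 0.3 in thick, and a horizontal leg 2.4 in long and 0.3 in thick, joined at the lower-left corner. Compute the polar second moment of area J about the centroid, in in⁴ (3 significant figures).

Break the section into simple shapes (no overlaps), measuring from the bottom-left corner of the bounding box.
Vertical leg: 0.3 × 3.4, A = 1.02 in², y = 1.7 in, Ī = 0.9826 in⁴.
Horizontal leg (remainder): 2.1 × 0.3, A = 0.63 in², y = 0.15 in, Ī = 0.004725 in⁴.
Centroid: ȳ = ΣA·y / ΣA = 1.1082 in.
Transfer each piece to the centroidal x-axis using Ī + A·d² with d = y − 1.1082:
  vertical leg: d = 0.59182 in → contributes +1.3399 in⁴
  horizontal leg (remainder): d = -0.95818 in → contributes +0.58314 in⁴
Total I = 1.923 in⁴.
For the y-axis: x̄ = 0.60818 in.
Repeating about the centroidal y-axis gives I_y = 0.79999 in⁴.
Polar second moment: J = I_x + I_y = 2.723 in⁴.

J ≈ 2.72 in⁴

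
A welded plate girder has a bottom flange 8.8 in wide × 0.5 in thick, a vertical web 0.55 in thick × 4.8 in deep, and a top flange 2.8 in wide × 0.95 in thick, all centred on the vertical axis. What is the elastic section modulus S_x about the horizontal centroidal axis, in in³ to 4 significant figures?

S_x ≈ 15.03 in³

Split into non-overlapping primitives; take the origin at the lower-left of the bounding box.
Bottom plate: 8.8 × 0.5, A = 4.4 in², y = 0.25 in, Ī = 0.0916667 in⁴.
Web plate: 0.55 × 4.8, A = 2.64 in², y = 2.9 in, Ī = 5.0688 in⁴.
Top plate: 2.8 × 0.95, A = 2.66 in², y = 5.775 in, Ī = 0.200054 in⁴.
Centroid: ȳ = ΣA·y / ΣA = 2.48634 in.
Transfer each piece to the horizontal centroidal axis using Ī + A·d² with d = y − 2.48634:
  bottom plate: d = -2.23634 in → contributes +22.097 in⁴
  web plate: d = 0.41366 in → contributes +5.52054 in⁴
  top plate: d = 3.28866 in → contributes +28.9687 in⁴
Total I = 56.5863 in⁴.
Extreme fibre distance c = 3.76366 in; S = I/c = 15.0349 in³.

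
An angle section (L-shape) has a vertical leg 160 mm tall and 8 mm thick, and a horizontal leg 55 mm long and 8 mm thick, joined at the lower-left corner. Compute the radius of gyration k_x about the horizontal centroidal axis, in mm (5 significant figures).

k_x ≈ 51.613 mm

Decompose the section into non-overlapping parts with the origin at the bottom-left of its bounding rectangle.
Vertical leg: 8 × 160, A = 1 280 mm², y = 80 mm, Ī = 2 730 667 mm⁴.
Horizontal leg (remainder): 47 × 8, A = 376 mm², y = 4 mm, Ī = 2005.333 mm⁴.
Centroid: ȳ = ΣA·y / ΣA = 62.74396 mm.
Transfer each piece to the horizontal centroidal axis using Ī + A·d² with d = y − 62.74396:
  vertical leg: d = 17.25604 mm → contributes +3 111 813 mm⁴
  horizontal leg (remainder): d = -58.74396 mm → contributes +1 299 526 mm⁴
Total I = 4 411 339 mm⁴.
Radius of gyration: k = √(I/A) = √(4 411 339 / 1 656) = 51.61252 mm.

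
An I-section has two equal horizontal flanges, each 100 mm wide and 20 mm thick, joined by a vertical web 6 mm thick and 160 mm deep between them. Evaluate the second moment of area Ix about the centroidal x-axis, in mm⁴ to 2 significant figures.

Ix ≈ 3.5 × 10⁷ mm⁴

Split into non-overlapping primitives; take the origin at the lower-left of the bounding box.
Bottom flange: 100 × 20, A = 2 000 mm², y = 10 mm, Ī = 66 667 mm⁴.
Web: 6 × 160, A = 960 mm², y = 100 mm, Ī = 2 048 000 mm⁴.
Top flange: 100 × 20, A = 2 000 mm², y = 190 mm, Ī = 66 667 mm⁴.
By symmetry the centroid is at mid-height, ȳ = 100 mm.
Transfer each piece to the centroidal x-axis using Ī + A·d² with d = y − 100:
  bottom flange: d = -90 mm → contributes +16 266 667 mm⁴
  web: d = 0 mm → contributes +2 048 000 mm⁴
  top flange: d = 90 mm → contributes +16 266 667 mm⁴
Total I = 34 581 333 mm⁴.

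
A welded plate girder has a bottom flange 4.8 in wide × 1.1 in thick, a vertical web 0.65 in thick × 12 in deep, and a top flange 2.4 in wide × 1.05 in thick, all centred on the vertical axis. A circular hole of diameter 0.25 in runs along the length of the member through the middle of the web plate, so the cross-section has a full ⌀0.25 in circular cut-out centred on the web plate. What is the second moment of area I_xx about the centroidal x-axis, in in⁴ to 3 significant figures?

Split into non-overlapping primitives; take the origin at the lower-left of the bounding box.
Bottom plate: 4.8 × 1.1, A = 5.28 in², y = 0.55 in, Ī = 0.5324 in⁴.
Web plate: 0.65 × 12, A = 7.8 in², y = 7.1 in, Ī = 93.6 in⁴.
Top plate: 2.4 × 1.05, A = 2.52 in², y = 13.625 in, Ī = 0.23153 in⁴.
Hole (subtracted): ⌀0.25, A = 0.049087 in², y = 7.1 in, Ī = 0.00019175 in⁴.
Centroid: ȳ = ΣA·y / ΣA = 5.9334 in.
Transfer each piece to the centroidal x-axis using Ī + A·d² with d = y − 5.9334:
  bottom plate: d = -5.3834 in → contributes +153.55 in⁴
  web plate: d = 1.1666 in → contributes +104.21 in⁴
  top plate: d = 7.6916 in → contributes +149.31 in⁴
  hole: d = 1.1666 in → contributes −0.066992 in⁴
Total I = 407.02 in⁴.

I_xx ≈ 407 in⁴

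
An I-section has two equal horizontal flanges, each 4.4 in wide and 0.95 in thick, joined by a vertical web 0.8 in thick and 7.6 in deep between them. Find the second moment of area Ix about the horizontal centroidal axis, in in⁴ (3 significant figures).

Ix ≈ 183 in⁴

Decompose the section into non-overlapping parts with the origin at the bottom-left of its bounding rectangle.
Bottom flange: 4.4 × 0.95, A = 4.18 in², y = 0.475 in, Ī = 0.31437 in⁴.
Web: 0.8 × 7.6, A = 6.08 in², y = 4.75 in, Ī = 29.265 in⁴.
Top flange: 4.4 × 0.95, A = 4.18 in², y = 9.025 in, Ī = 0.31437 in⁴.
By symmetry the centroid is at mid-height, ȳ = 4.75 in.
Transfer each piece to the horizontal centroidal axis using Ī + A·d² with d = y − 4.75:
  bottom flange: d = -4.275 in → contributes +76.706 in⁴
  web: d = 0 in → contributes +29.265 in⁴
  top flange: d = 4.275 in → contributes +76.706 in⁴
Total I = 182.68 in⁴.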